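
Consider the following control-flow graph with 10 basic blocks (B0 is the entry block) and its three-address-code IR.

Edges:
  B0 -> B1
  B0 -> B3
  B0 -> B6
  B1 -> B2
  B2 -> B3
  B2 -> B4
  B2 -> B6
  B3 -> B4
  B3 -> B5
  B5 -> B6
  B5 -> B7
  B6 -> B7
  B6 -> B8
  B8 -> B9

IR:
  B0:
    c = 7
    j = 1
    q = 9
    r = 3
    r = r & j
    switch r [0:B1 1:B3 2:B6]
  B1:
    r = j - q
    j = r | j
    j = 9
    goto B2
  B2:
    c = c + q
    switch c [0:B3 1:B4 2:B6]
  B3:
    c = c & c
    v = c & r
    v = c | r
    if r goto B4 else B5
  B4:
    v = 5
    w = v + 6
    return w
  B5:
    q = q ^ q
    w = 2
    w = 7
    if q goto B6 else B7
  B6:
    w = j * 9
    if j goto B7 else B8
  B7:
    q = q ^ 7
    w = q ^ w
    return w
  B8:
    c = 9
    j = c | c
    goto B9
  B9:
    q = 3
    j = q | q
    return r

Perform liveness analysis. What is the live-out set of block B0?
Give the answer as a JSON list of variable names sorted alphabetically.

Block summaries:
  B0: def={c,j,q,r} ue=∅
  B1: def={j,r} ue={j,q}
  B2: def={c} ue={c,q}
  B3: def={c,v} ue={c,r}
  B4: def={v,w} ue=∅
  B5: def={q,w} ue={q}
  B6: def={w} ue={j}
  B7: def={q,w} ue={q,w}
  B8: def={c,j} ue=∅
  B9: def={j,q} ue={r}

Liveness:
  B0: in=∅ out={c,j,q,r}
  B1: in={c,j,q} out={c,j,q,r}
  B2: in={c,j,q,r} out={c,j,q,r}
  B3: in={c,j,q,r} out={j,q,r}
  B4: in=∅ out=∅
  B5: in={j,q,r} out={j,q,r,w}
  B6: in={j,q,r} out={q,r,w}
  B7: in={q,w} out=∅
  B8: in={r} out={r}
  B9: in={r} out=∅

live-out(B0) = ["c", "j", "q", "r"]

Answer: ["c", "j", "q", "r"]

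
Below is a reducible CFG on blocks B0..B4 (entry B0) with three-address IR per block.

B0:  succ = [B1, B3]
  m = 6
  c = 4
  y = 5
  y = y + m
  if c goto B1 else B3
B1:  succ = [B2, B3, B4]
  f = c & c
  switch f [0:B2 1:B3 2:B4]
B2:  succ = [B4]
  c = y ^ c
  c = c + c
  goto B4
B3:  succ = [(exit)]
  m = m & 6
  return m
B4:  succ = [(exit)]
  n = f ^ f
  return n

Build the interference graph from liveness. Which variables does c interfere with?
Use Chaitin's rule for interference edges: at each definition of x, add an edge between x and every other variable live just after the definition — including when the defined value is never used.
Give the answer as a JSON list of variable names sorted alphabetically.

def/use:
  B0 def {c,m,y} use ∅
  B1 def {f} use {c}
  B2 def {c} use {c,y}
  B3 def {m} use {m}
  B4 def {n} use {f}

Live sets:
  live B0: ∅→{c,m,y}
  live B1: {c,m,y}→{c,f,m,y}
  live B2: {c,f,y}→{f}
  live B3: {m}→∅
  live B4: {f}→∅

Interfere edges:
  c — {f,m,y}
  f — {c,m,y}
  m — {c,f,y}
  n — ∅
  y — {c,f,m}

N(c) = ["f", "m", "y"]

Answer: ["f", "m", "y"]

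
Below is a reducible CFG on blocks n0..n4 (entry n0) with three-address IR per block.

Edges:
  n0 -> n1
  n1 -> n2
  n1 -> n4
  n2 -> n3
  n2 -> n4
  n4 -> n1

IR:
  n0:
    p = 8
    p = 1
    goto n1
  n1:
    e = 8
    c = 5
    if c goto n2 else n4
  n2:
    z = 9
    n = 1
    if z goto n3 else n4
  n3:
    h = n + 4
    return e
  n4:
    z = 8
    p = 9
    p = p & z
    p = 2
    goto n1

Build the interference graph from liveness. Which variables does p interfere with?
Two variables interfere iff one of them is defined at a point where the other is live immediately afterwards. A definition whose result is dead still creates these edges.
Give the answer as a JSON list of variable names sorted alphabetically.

Answer: ["z"]

Working:
Block summaries:
  n0 def {p} use ∅
  n1 def {c,e} use ∅
  n2 def {n,z} use ∅
  n3 def {h} use {e,n}
  n4 def {p,z} use ∅

Backward fixpoint:
  n0: in=∅ out=∅
  n1: in=∅ out={e}
  n2: in={e} out={e,n}
  n3: in={e,n} out=∅
  n4: in=∅ out=∅

Conflict graph:
  c — {e}
  e — {c,h,n,z}
  h — {e}
  n — {e,z}
  p — {z}
  z — {e,n,p}

N(p) = ["z"]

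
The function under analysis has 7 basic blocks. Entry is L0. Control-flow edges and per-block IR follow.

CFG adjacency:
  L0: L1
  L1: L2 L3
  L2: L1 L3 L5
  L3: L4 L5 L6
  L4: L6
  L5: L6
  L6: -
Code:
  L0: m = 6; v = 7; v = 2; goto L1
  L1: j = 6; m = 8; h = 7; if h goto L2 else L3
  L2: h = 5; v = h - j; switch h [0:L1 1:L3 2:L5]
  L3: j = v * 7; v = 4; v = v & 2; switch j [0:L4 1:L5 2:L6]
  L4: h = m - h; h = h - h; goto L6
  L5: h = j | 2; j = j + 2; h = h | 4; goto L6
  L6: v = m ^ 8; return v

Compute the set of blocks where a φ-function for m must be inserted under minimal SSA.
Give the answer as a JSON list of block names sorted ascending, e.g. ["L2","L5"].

idom tree: L1←L0 L2←L1 L3←L1 L4←L3 L5←L1 L6←L1
Dom∩ at merges:
  L1: preds {L0,L2}: {L0} ∩ {L0,L1,L2} = {L0}; idom=L0
  L3: preds {L1,L2}: {L0,L1} ∩ {L0,L1,L2} = {L0,L1}; idom=L1
  L5: preds {L2,L3}: {L0,L1,L2} ∩ {L0,L1,L3} = {L0,L1}; idom=L1
  L6: preds {L3,L4,L5}: {L0,L1,L3} ∩ {L0,L1,L3,L4} ∩ {L0,L1,L5} = {L0,L1}; idom=L1

DF derivation:
  L1←L0: walk · to L0
  L1←L2: walk L2→L1 to L0
  L3←L1: walk · to L1
  L3←L2: walk L2 to L1
  L5←L2: walk L2 to L1
  L5←L3: walk L3 to L1
  L6←L3: walk L3 to L1
  L6←L4: walk L4→L3 to L1
  L6←L5: walk L5 to L1
  DF(L0)=∅
  DF(L1)={L1}
  DF(L2)={L1,L3,L5}
  DF(L3)={L5,L6}
  DF(L4)={L6}
  DF(L5)={L6}
  DF(L6)=∅

φ for m: defs {L0,L1}
  DF⁺ = {L1}

Answer: ["L1"]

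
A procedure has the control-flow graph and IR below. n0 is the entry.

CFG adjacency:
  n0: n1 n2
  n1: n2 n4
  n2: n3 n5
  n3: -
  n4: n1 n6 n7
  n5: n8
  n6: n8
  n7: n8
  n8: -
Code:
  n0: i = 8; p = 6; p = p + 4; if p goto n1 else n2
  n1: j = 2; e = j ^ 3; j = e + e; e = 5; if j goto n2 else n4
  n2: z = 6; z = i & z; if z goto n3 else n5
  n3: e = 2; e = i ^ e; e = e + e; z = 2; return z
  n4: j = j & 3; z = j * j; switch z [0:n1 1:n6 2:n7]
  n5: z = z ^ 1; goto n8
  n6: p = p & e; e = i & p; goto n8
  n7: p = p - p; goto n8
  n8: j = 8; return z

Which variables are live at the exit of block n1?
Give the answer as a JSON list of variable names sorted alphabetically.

Per-block:
  n0: {i,p} / ∅
  n1: {e,j} / ∅
  n2: {z} / {i}
  n3: {e,z} / {i}
  n4: {j,z} / {j}
  n5: {z} / {z}
  n6: {e,p} / {e,i,p}
  n7: {p} / {p}
  n8: {j} / {z}

Live sets:
  n0 li=∅ lo={i,p}
  n1 li={i,p} lo={e,i,j,p}
  n2 li={i} lo={i,z}
  n3 li={i} lo=∅
  n4 li={e,i,j,p} lo={e,i,p,z}
  n5 li={z} lo={z}
  n6 li={e,i,p,z} lo={z}
  n7 li={p,z} lo={z}
  n8 li={z} lo=∅

live-out(n1) = ["e", "i", "j", "p"]

Answer: ["e", "i", "j", "p"]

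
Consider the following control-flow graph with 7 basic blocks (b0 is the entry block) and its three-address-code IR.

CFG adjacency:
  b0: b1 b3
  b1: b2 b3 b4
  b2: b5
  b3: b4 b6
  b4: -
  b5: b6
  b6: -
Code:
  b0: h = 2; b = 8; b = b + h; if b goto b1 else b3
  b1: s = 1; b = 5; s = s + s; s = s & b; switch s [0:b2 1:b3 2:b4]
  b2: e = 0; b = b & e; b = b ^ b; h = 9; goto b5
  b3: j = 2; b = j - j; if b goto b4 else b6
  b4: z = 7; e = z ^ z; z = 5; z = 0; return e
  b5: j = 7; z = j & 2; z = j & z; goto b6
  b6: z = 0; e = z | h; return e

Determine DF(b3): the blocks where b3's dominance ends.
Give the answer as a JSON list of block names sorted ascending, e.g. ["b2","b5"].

idom tree: b1←b0 b2←b1 b3←b0 b4←b0 b5←b2 b6←b0
Dom at joins:
  b3: preds {b0,b1}: {b0} ∩ {b0,b1} = {b0}; idom=b0
  b4: preds {b1,b3}: {b0,b1} ∩ {b0,b3} = {b0}; idom=b0
  b6: preds {b3,b5}: {b0,b3} ∩ {b0,b1,b2,b5} = {b0}; idom=b0

Frontier:
  join b3 pred b0: · stop@b0
  join b3 pred b1: b1 stop@b0
  join b4 pred b1: b1 stop@b0
  join b4 pred b3: b3 stop@b0
  join b6 pred b3: b3 stop@b0
  join b6 pred b5: b5→b2→b1 stop@b0
  b0 → ∅
  b1 → {b3,b4,b6}
  b2 → {b6}
  b3 → {b4,b6}
  b4 → ∅
  b5 → {b6}
  b6 → ∅

DF(b3) = ["b4", "b6"]

Answer: ["b4", "b6"]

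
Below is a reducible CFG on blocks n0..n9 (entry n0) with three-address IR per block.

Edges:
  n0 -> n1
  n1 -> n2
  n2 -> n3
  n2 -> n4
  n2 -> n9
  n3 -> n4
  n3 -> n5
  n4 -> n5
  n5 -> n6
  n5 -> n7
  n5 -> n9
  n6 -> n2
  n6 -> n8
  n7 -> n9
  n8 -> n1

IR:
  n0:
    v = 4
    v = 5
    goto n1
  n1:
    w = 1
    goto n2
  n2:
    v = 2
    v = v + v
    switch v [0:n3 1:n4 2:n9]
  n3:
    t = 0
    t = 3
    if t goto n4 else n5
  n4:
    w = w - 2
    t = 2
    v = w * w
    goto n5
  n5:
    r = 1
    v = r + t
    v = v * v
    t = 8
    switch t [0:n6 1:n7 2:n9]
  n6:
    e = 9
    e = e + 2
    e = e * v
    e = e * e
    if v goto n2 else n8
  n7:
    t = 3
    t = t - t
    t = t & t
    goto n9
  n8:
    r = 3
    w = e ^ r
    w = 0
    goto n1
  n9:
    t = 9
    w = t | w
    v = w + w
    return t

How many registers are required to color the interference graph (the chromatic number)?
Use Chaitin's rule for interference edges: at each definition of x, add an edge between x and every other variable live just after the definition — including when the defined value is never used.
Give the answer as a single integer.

Per-block:
  n0: {v} / ∅
  n1: {w} / ∅
  n2: {v} / ∅
  n3: {t} / ∅
  n4: {t,v,w} / {w}
  n5: {r,t,v} / {t}
  n6: {e} / {v}
  n7: {t} / ∅
  n8: {r,w} / {e}
  n9: {t,v,w} / {w}

Live sets:
  n0 li=∅ lo=∅
  n1 li=∅ lo={w}
  n2 li={w} lo={w}
  n3 li={w} lo={t,w}
  n4 li={w} lo={t,w}
  n5 li={t,w} lo={v,w}
  n6 li={v,w} lo={e,w}
  n7 li={w} lo={w}
  n8 li={e} lo=∅
  n9 li={w} lo=∅

Conflict graph:
  e: {r,v,w}
  r: {e,t,w}
  t: {r,v,w}
  v: {e,t,w}
  w: {e,r,t,v}

Chromatic number:
  {e,r,w} pairwise interfere (3-clique) ⇒ χ ≥ 3
  3-colouring: R0={w}  R1={e,t}  R2={r,v}
  χ = 3

Answer: 3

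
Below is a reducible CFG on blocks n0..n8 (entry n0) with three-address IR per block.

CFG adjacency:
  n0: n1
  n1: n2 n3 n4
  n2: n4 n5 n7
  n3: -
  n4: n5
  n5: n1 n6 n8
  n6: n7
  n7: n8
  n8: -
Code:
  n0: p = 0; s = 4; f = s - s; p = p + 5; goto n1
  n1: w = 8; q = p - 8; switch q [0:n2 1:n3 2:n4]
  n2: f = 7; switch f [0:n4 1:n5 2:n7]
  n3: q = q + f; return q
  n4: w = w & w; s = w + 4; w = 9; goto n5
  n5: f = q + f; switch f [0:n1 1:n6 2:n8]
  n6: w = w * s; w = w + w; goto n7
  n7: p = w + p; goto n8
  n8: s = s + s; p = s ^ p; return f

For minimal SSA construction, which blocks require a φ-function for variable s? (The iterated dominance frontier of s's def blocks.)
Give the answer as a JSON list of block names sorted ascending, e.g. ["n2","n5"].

Answer: ["n1", "n5", "n7", "n8"]

Working:
idom tree: n1←n0 n2←n1 n3←n1 n4←n1 n5←n1 n6←n5 n7←n1 n8←n1
Dom at joins:
  n1: preds {n0,n5}: {n0} ∩ {n0,n1,n5} = {n0}; idom=n0
  n4: preds {n1,n2}: {n0,n1} ∩ {n0,n1,n2} = {n0,n1}; idom=n1
  n5: preds {n2,n4}: {n0,n1,n2} ∩ {n0,n1,n4} = {n0,n1}; idom=n1
  n7: preds {n2,n6}: {n0,n1,n2} ∩ {n0,n1,n5,n6} = {n0,n1}; idom=n1
  n8: preds {n5,n7}: {n0,n1,n5} ∩ {n0,n1,n7} = {n0,n1}; idom=n1

DF walk-up:
  join n1 pred n0: · stop@n0
  join n1 pred n5: n5→n1 stop@n0
  join n4 pred n1: · stop@n1
  join n4 pred n2: n2 stop@n1
  join n5 pred n2: n2 stop@n1
  join n5 pred n4: n4 stop@n1
  join n7 pred n2: n2 stop@n1
  join n7 pred n6: n6→n5 stop@n1
  join n8 pred n5: n5 stop@n1
  join n8 pred n7: n7 stop@n1
  n0: DF=∅
  n1: DF={n1}
  n2: DF={n4,n5,n7}
  n3: DF=∅
  n4: DF={n5}
  n5: DF={n1,n7,n8}
  n6: DF={n7}
  n7: DF={n8}
  n8: DF=∅

φ for s: defs {n0,n4,n8}
  DF⁺ = {n1,n5,n7,n8}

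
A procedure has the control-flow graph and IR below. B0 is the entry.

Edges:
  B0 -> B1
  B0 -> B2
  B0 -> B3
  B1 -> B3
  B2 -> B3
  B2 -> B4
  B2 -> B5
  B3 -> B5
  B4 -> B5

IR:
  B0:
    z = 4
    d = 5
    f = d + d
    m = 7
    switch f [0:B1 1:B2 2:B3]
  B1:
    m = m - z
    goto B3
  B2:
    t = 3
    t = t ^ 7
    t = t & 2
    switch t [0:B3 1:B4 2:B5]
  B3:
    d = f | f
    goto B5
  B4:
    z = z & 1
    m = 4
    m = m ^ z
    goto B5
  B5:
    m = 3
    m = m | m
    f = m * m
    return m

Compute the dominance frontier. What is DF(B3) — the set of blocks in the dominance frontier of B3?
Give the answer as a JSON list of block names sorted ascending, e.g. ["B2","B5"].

idom tree: B1←B0 B2←B0 B3←B0 B4←B2 B5←B0
Dom at joins:
  B3: preds {B0,B1,B2}: {B0} ∩ {B0,B1} ∩ {B0,B2} = {B0}; idom=B0
  B5: preds {B2,B3,B4}: {B0,B2} ∩ {B0,B3} ∩ {B0,B2,B4} = {B0}; idom=B0

DF derivation:
  join B3 pred B0: · stop@B0
  join B3 pred B1: B1 stop@B0
  join B3 pred B2: B2 stop@B0
  join B5 pred B2: B2 stop@B0
  join B5 pred B3: B3 stop@B0
  join B5 pred B4: B4→B2 stop@B0
  DF(B0)=∅
  DF(B1)={B3}
  DF(B2)={B3,B5}
  DF(B3)={B5}
  DF(B4)={B5}
  DF(B5)=∅

DF(B3) = ["B5"]

Answer: ["B5"]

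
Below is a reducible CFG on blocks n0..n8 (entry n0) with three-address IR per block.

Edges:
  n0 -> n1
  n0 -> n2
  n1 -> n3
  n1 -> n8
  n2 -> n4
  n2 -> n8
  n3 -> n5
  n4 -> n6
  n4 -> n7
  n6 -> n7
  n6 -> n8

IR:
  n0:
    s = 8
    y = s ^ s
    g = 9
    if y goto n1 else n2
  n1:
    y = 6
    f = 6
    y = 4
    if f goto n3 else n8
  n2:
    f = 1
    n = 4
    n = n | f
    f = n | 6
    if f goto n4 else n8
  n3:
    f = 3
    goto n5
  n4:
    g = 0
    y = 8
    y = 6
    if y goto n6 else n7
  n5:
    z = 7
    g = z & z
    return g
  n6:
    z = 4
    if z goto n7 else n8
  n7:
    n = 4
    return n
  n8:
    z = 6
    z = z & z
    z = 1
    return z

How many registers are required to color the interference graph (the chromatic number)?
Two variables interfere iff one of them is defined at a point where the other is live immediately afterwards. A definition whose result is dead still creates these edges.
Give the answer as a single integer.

def/use:
  n0: def={g,s,y} ue=∅
  n1: def={f,y} ue=∅
  n2: def={f,n} ue=∅
  n3: def={f} ue=∅
  n4: def={g,y} ue=∅
  n5: def={g,z} ue=∅
  n6: def={z} ue=∅
  n7: def={n} ue=∅
  n8: def={z} ue=∅

Liveness:
  n0: in=∅ out=∅
  n1: in=∅ out=∅
  n2: in=∅ out=∅
  n3: in=∅ out=∅
  n4: in=∅ out=∅
  n5: in=∅ out=∅
  n6: in=∅ out=∅
  n7: in=∅ out=∅
  n8: in=∅ out=∅

Conflict graph:
  f↔{n,y}
  g↔{y}
  n↔{f}
  s↔∅
  y↔{f,g}
  z↔∅

Chromatic number:
  clique {f,n} ⇒ need ≥ 2
  assign f→c0 g→c0 n→c1 s→c0 y→c1 z→c0 — no edge inside a register ⇒ χ ≤ 2
  χ = 2

Answer: 2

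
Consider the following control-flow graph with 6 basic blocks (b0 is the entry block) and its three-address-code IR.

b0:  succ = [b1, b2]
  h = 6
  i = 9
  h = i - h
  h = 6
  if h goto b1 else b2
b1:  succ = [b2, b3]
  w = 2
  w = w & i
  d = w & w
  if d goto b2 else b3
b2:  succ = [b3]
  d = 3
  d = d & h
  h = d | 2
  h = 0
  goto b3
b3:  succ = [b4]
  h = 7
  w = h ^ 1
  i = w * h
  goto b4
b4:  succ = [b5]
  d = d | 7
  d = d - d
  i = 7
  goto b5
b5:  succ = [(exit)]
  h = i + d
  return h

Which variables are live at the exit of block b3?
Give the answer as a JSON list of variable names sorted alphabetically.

def/use:
  b0 def {h,i} use ∅
  b1 def {d,w} use {i}
  b2 def {d,h} use {h}
  b3 def {h,i,w} use ∅
  b4 def {d,i} use {d}
  b5 def {h} use {d,i}

Backward fixpoint:
  b0 li=∅ lo={h,i}
  b1 li={h,i} lo={d,h}
  b2 li={h} lo={d}
  b3 li={d} lo={d}
  b4 li={d} lo={d,i}
  b5 li={d,i} lo=∅

live-out(b3) = ["d"]

Answer: ["d"]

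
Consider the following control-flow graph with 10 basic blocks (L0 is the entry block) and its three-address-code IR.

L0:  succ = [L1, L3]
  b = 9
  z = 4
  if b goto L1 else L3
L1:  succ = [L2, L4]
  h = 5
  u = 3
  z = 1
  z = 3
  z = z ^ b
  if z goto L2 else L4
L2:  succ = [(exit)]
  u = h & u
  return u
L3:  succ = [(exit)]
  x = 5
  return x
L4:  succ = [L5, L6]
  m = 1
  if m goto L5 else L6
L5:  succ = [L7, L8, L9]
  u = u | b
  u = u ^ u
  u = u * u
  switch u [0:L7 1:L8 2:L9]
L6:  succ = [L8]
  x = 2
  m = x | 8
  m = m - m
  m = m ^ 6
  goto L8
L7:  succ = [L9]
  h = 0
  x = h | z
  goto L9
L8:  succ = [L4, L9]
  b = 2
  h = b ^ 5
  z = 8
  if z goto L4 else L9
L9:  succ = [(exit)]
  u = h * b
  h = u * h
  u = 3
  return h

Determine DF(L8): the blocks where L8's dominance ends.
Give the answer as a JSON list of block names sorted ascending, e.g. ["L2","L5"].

idom tree: L1←L0 L2←L1 L3←L0 L4←L1 L5←L4 L6←L4 L7←L5 L8←L4 L9←L4
Dom at joins:
  L4: preds {L1,L8}: {L0,L1} ∩ {L0,L1,L4,L8} = {L0,L1}; idom=L1
  L8: preds {L5,L6}: {L0,L1,L4,L5} ∩ {L0,L1,L4,L6} = {L0,L1,L4}; idom=L4
  L9: preds {L5,L7,L8}: {L0,L1,L4,L5} ∩ {L0,L1,L4,L5,L7} ∩ {L0,L1,L4,L8} = {L0,L1,L4}; idom=L4

Frontier:
  L4←L1: walk · to L1
  L4←L8: walk L8→L4 to L1
  L8←L5: walk L5 to L4
  L8←L6: walk L6 to L4
  L9←L5: walk L5 to L4
  L9←L7: walk L7→L5 to L4
  L9←L8: walk L8 to L4
  L0: DF=∅
  L1: DF=∅
  L2: DF=∅
  L3: DF=∅
  L4: DF={L4}
  L5: DF={L8,L9}
  L6: DF={L8}
  L7: DF={L9}
  L8: DF={L4,L9}
  L9: DF=∅

DF(L8) = ["L4", "L9"]

Answer: ["L4", "L9"]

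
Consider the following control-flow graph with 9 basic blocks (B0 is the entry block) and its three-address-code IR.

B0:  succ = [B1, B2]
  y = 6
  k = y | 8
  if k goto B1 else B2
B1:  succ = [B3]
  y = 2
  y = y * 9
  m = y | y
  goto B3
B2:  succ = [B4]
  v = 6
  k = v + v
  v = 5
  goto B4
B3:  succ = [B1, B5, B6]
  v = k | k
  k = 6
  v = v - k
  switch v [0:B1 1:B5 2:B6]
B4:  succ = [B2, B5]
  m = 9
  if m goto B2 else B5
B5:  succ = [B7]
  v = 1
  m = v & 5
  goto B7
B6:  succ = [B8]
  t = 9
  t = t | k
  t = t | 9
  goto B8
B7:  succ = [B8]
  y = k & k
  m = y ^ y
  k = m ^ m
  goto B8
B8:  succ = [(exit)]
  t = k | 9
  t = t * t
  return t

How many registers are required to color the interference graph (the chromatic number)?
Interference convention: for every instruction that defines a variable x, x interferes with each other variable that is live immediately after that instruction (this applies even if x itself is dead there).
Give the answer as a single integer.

Answer: 2

Working:
Per-block:
  B0: {k,y} / ∅
  B1: {m,y} / ∅
  B2: {k,v} / ∅
  B3: {k,v} / {k}
  B4: {m} / ∅
  B5: {m,v} / ∅
  B6: {t} / {k}
  B7: {k,m,y} / {k}
  B8: {t} / {k}

Live sets:
  B0: in=∅ out={k}
  B1: in={k} out={k}
  B2: in=∅ out={k}
  B3: in={k} out={k}
  B4: in={k} out={k}
  B5: in={k} out={k}
  B6: in={k} out={k}
  B7: in={k} out={k}
  B8: in={k} out=∅

Conflict graph:
  k↔{m,t,v,y}
  m↔{k}
  t↔{k}
  v↔{k}
  y↔{k}

Registers:
  {k,m} pairwise interfere (2-clique) ⇒ χ ≥ 2
  assign k→c0 m→c1 t→c1 v→c1 y→c1 — no edge inside a register ⇒ χ ≤ 2
  χ = 2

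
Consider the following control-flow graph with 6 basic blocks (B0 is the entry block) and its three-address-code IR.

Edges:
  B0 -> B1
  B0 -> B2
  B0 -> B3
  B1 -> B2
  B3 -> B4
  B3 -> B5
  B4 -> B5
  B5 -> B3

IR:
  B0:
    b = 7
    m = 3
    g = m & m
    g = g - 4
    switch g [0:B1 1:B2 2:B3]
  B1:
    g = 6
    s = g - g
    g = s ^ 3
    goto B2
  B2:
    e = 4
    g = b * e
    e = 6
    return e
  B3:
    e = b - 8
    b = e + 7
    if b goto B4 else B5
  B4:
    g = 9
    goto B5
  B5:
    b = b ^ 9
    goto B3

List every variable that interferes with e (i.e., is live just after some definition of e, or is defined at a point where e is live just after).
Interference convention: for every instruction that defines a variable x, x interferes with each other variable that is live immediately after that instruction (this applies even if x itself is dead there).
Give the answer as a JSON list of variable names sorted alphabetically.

Answer: ["b"]

Derivation:
Block summaries:
  B0: {b,g,m} / ∅
  B1: {g,s} / ∅
  B2: {e,g} / {b}
  B3: {b,e} / {b}
  B4: {g} / ∅
  B5: {b} / {b}

Liveness:
  B0 li=∅ lo={b}
  B1 li={b} lo={b}
  B2 li={b} lo=∅
  B3 li={b} lo={b}
  B4 li={b} lo={b}
  B5 li={b} lo={b}

Conflict graph:
  b — {e,g,m,s}
  e — {b}
  g — {b}
  m — {b}
  s — {b}

N(e) = ["b"]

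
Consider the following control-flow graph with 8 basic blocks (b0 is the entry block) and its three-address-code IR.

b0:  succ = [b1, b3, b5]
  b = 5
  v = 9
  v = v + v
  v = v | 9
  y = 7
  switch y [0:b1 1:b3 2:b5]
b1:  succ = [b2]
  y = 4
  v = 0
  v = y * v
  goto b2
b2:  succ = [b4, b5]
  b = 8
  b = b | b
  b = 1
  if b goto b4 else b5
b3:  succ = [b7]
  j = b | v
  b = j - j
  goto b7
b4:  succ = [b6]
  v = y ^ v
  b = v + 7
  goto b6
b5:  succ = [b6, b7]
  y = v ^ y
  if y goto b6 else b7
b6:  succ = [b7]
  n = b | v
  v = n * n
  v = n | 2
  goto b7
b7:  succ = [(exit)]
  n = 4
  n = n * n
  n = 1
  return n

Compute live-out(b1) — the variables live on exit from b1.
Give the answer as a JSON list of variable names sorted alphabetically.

Answer: ["v", "y"]

Derivation:
def/use:
  b0: def={b,v,y} ue=∅
  b1: def={v,y} ue=∅
  b2: def={b} ue=∅
  b3: def={b,j} ue={b,v}
  b4: def={b,v} ue={v,y}
  b5: def={y} ue={v,y}
  b6: def={n,v} ue={b,v}
  b7: def={n} ue=∅

Liveness:
  b0 li=∅ lo={b,v,y}
  b1 li=∅ lo={v,y}
  b2 li={v,y} lo={b,v,y}
  b3 li={b,v} lo=∅
  b4 li={v,y} lo={b,v}
  b5 li={b,v,y} lo={b,v}
  b6 li={b,v} lo=∅
  b7 li=∅ lo=∅

live-out(b1) = ["v", "y"]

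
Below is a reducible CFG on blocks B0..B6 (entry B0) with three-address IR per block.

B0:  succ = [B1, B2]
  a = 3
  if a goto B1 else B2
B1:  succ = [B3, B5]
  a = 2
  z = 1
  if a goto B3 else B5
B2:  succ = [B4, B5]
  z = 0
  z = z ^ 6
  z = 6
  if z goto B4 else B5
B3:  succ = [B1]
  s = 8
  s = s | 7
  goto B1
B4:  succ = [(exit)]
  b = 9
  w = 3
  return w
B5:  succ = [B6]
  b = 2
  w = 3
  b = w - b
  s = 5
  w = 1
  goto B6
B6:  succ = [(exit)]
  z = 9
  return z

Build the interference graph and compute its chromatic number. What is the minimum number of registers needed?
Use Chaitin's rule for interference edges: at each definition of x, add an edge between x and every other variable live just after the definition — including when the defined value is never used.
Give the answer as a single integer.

Per-block:
  B0: def={a} ue=∅
  B1: def={a,z} ue=∅
  B2: def={z} ue=∅
  B3: def={s} ue=∅
  B4: def={b,w} ue=∅
  B5: def={b,s,w} ue=∅
  B6: def={z} ue=∅

Liveness:
  B0: in=∅ out=∅
  B1: in=∅ out=∅
  B2: in=∅ out=∅
  B3: in=∅ out=∅
  B4: in=∅ out=∅
  B5: in=∅ out=∅
  B6: in=∅ out=∅

Interference:
  a — {z}
  b — {w}
  s — ∅
  w — {b}
  z — {a}

Registers:
  {a,z} pairwise interfere (2-clique) ⇒ χ ≥ 2
  assign a→c0 b→c0 s→c0 w→c1 z→c1 — no edge inside a register ⇒ χ ≤ 2
  χ = 2

Answer: 2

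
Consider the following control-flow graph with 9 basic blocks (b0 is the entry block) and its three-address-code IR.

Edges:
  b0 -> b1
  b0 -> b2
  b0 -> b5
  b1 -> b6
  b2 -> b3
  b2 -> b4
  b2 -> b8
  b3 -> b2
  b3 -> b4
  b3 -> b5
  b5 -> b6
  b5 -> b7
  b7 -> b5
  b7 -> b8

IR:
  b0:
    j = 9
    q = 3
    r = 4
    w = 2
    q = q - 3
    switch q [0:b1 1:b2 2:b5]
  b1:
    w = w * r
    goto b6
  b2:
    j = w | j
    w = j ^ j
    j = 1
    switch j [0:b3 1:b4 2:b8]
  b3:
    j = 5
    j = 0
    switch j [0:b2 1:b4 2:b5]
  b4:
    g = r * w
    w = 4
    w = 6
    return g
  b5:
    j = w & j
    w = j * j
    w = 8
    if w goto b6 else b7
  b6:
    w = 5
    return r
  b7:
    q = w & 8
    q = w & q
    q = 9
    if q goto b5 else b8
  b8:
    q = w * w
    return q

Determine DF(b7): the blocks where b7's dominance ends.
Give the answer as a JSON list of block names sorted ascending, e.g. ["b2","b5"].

Answer: ["b5", "b8"]

Derivation:
idom tree: b1←b0 b2←b0 b3←b2 b4←b2 b5←b0 b6←b0 b7←b5 b8←b0
Join-block Dom:
  b2: preds {b0,b3}: {b0} ∩ {b0,b2,b3} = {b0}; idom=b0
  b4: preds {b2,b3}: {b0,b2} ∩ {b0,b2,b3} = {b0,b2}; idom=b2
  b5: preds {b0,b3,b7}: {b0} ∩ {b0,b2,b3} ∩ {b0,b5,b7} = {b0}; idom=b0
  b6: preds {b1,b5}: {b0,b1} ∩ {b0,b5} = {b0}; idom=b0
  b8: preds {b2,b7}: {b0,b2} ∩ {b0,b5,b7} = {b0}; idom=b0

Frontier:
  b2←b0: walk · to b0
  b2←b3: walk b3→b2 to b0
  b4←b2: walk · to b2
  b4←b3: walk b3 to b2
  b5←b0: walk · to b0
  b5←b3: walk b3→b2 to b0
  b5←b7: walk b7→b5 to b0
  b6←b1: walk b1 to b0
  b6←b5: walk b5 to b0
  b8←b2: walk b2 to b0
  b8←b7: walk b7→b5 to b0
  b0 → ∅
  b1 → {b6}
  b2 → {b2,b5,b8}
  b3 → {b2,b4,b5}
  b4 → ∅
  b5 → {b5,b6,b8}
  b6 → ∅
  b7 → {b5,b8}
  b8 → ∅

DF(b7) = ["b5", "b8"]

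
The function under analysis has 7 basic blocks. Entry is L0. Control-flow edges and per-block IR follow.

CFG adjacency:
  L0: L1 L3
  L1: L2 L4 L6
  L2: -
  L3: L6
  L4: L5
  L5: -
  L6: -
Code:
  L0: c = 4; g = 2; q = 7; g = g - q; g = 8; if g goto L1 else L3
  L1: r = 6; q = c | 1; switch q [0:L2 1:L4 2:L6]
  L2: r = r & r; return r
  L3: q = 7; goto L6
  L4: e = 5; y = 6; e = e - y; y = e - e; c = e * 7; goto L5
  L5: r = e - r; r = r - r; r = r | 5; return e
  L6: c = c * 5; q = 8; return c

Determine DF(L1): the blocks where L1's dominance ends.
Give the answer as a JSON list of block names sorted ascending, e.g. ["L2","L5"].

idom tree: L1←L0 L2←L1 L3←L0 L4←L1 L5←L4 L6←L0
Dom at joins:
  L6: preds {L1,L3}: {L0,L1} ∩ {L0,L3} = {L0}; idom=L0

DF walk-up:
  L6←L1: walk L1 to L0
  L6←L3: walk L3 to L0
  L0 → ∅
  L1 → {L6}
  L2 → ∅
  L3 → {L6}
  L4 → ∅
  L5 → ∅
  L6 → ∅

DF(L1) = ["L6"]

Answer: ["L6"]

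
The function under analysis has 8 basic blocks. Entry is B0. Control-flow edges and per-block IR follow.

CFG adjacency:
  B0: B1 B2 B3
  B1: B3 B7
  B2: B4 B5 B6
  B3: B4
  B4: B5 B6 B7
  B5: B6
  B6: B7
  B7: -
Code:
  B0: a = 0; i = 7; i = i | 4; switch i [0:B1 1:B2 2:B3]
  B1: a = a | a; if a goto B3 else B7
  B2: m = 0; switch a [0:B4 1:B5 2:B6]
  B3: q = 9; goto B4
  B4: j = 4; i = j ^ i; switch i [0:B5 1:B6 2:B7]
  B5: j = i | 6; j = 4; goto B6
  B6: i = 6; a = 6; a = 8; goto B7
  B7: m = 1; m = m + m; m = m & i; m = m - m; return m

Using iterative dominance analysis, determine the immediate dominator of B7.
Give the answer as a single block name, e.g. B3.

Answer: B0

Analysis:
idom tree: B1←B0 B2←B0 B3←B0 B4←B0 B5←B0 B6←B0 B7←B0
Dom∩ at merges:
  B3: preds {B0,B1}: {B0} ∩ {B0,B1} = {B0}; idom=B0
  B4: preds {B2,B3}: {B0,B2} ∩ {B0,B3} = {B0}; idom=B0
  B5: preds {B2,B4}: {B0,B2} ∩ {B0,B4} = {B0}; idom=B0
  B6: preds {B2,B4,B5}: {B0,B2} ∩ {B0,B4} ∩ {B0,B5} = {B0}; idom=B0
  B7: preds {B1,B4,B6}: {B0,B1} ∩ {B0,B4} ∩ {B0,B6} = {B0}; idom=B0

idom(B7) = B0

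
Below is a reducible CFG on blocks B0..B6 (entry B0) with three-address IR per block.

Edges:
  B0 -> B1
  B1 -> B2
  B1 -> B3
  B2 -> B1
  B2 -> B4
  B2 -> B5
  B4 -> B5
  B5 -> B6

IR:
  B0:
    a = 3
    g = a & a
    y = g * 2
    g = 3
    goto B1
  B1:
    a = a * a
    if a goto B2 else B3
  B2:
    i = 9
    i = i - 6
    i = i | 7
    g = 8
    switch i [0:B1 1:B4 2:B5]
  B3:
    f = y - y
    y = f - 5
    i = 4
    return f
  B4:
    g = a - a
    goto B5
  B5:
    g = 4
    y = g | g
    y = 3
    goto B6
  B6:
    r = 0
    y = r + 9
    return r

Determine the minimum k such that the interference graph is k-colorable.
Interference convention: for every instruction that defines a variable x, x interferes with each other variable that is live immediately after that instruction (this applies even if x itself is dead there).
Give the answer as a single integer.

Answer: 4

Analysis:
Block summaries:
  B0: def={a,g,y} ue=∅
  B1: def={a} ue={a}
  B2: def={g,i} ue=∅
  B3: def={f,i,y} ue={y}
  B4: def={g} ue={a}
  B5: def={g,y} ue=∅
  B6: def={r,y} ue=∅

Backward fixpoint:
  B0: in=∅ out={a,y}
  B1: in={a,y} out={a,y}
  B2: in={a,y} out={a,y}
  B3: in={y} out=∅
  B4: in={a} out=∅
  B5: in=∅ out=∅
  B6: in=∅ out=∅

Conflict graph:
  a↔{g,i,y}
  f↔{i,y}
  g↔{a,i,y}
  i↔{a,f,g,y}
  r↔{y}
  y↔{a,f,g,i,r}

Registers:
  lower bound: {a,g,i,y} mutually conflict ⇒ χ ≥ 4
  4-colouring: r0={y}  r1={i,r}  r2={a,f}  r3={g}
  χ = 4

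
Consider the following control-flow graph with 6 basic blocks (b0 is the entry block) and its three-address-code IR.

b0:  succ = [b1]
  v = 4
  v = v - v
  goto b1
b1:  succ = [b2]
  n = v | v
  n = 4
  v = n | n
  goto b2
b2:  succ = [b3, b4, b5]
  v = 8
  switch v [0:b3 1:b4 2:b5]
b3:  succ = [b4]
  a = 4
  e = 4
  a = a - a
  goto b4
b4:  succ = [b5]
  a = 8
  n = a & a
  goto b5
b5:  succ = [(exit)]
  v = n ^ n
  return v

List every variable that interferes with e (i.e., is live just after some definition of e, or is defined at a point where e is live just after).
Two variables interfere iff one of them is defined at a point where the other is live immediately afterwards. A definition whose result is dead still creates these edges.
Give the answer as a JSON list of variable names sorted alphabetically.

Answer: ["a"]

Analysis:
Per-block:
  b0: {v} / ∅
  b1: {n,v} / {v}
  b2: {v} / ∅
  b3: {a,e} / ∅
  b4: {a,n} / ∅
  b5: {v} / {n}

Live sets:
  live b0: ∅→{v}
  live b1: {v}→{n}
  live b2: {n}→{n}
  live b3: ∅→∅
  live b4: ∅→{n}
  live b5: {n}→∅

Conflict graph:
  a — {e}
  e — {a}
  n — {v}
  v — {n}

N(e) = ["a"]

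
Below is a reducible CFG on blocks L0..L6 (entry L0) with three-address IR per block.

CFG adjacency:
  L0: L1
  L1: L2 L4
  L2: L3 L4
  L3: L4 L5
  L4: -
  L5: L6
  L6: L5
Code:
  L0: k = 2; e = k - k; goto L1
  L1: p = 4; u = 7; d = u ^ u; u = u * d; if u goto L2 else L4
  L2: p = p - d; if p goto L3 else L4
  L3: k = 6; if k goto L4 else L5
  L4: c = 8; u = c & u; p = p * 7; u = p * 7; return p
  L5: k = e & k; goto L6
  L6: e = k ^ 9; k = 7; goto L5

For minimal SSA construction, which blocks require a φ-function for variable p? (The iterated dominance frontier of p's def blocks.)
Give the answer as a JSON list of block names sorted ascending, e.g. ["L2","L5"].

Answer: ["L4"]

Derivation:
idom tree: L1←L0 L2←L1 L3←L2 L4←L1 L5←L3 L6←L5
Dom∩ at merges:
  L4: preds {L1,L2,L3}: {L0,L1} ∩ {L0,L1,L2} ∩ {L0,L1,L2,L3} = {L0,L1}; idom=L1
  L5: preds {L3,L6}: {L0,L1,L2,L3} ∩ {L0,L1,L2,L3,L5,L6} = {L0,L1,L2,L3}; idom=L3

DF derivation:
  L4←L1: walk · to L1
  L4←L2: walk L2 to L1
  L4←L3: walk L3→L2 to L1
  L5←L3: walk · to L3
  L5←L6: walk L6→L5 to L3
  DF(L0)=∅
  DF(L1)=∅
  DF(L2)={L4}
  DF(L3)={L4}
  DF(L4)=∅
  DF(L5)={L5}
  DF(L6)={L5}

φ for p: defs {L1,L2,L4}
  DF⁺ = {L4}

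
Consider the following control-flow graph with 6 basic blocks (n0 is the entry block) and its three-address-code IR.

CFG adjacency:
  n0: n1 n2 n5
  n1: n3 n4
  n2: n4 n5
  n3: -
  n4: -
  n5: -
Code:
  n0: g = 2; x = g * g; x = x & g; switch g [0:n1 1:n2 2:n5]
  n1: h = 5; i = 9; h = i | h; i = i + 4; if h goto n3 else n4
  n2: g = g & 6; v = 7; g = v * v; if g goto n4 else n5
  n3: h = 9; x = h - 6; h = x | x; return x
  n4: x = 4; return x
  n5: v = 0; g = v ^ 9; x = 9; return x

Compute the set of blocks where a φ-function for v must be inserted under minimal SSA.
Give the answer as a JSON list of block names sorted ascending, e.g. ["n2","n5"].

Answer: ["n4", "n5"]

Working:
idom tree: n1←n0 n2←n0 n3←n1 n4←n0 n5←n0
Join-block Dom:
  n4: preds {n1,n2}: {n0,n1} ∩ {n0,n2} = {n0}; idom=n0
  n5: preds {n0,n2}: {n0} ∩ {n0,n2} = {n0}; idom=n0

Frontier:
  n4←n1: walk n1 to n0
  n4←n2: walk n2 to n0
  n5←n0: walk · to n0
  n5←n2: walk n2 to n0
  n0: DF=∅
  n1: DF={n4}
  n2: DF={n4,n5}
  n3: DF=∅
  n4: DF=∅
  n5: DF=∅

φ for v: defs {n2,n5}
  DF⁺ = {n4,n5}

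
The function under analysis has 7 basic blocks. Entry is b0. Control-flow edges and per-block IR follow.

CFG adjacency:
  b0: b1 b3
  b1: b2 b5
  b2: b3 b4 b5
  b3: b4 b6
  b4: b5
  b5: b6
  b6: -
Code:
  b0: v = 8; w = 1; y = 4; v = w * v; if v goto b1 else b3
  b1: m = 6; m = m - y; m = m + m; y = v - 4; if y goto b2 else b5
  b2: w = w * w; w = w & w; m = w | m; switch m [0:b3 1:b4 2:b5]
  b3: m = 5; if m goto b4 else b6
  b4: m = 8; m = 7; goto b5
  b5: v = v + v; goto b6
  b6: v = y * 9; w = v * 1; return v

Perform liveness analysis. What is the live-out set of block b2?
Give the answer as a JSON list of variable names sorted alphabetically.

Block summaries:
  b0: {v,w,y} / ∅
  b1: {m,y} / {v,y}
  b2: {m,w} / {m,w}
  b3: {m} / ∅
  b4: {m} / ∅
  b5: {v} / {v}
  b6: {v,w} / {y}

Backward fixpoint:
  live b0: ∅→{v,w,y}
  live b1: {v,w,y}→{m,v,w,y}
  live b2: {m,v,w,y}→{v,y}
  live b3: {v,y}→{v,y}
  live b4: {v,y}→{v,y}
  live b5: {v,y}→{y}
  live b6: {y}→∅

live-out(b2) = ["v", "y"]

Answer: ["v", "y"]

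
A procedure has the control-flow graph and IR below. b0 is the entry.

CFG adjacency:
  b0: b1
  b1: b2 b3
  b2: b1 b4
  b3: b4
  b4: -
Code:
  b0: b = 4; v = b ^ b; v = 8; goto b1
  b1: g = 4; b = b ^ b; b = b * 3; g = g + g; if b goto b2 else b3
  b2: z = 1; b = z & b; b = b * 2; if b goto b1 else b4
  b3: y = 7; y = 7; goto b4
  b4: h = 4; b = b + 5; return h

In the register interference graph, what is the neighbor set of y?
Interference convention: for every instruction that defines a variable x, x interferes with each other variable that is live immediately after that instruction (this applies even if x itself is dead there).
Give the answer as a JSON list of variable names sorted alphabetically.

Answer: ["b"]

Working:
Block summaries:
  b0 def {b,v} use ∅
  b1 def {b,g} use {b}
  b2 def {b,z} use {b}
  b3 def {y} use ∅
  b4 def {b,h} use {b}

Liveness:
  b0: in=∅ out={b}
  b1: in={b} out={b}
  b2: in={b} out={b}
  b3: in={b} out={b}
  b4: in={b} out=∅

Conflict graph:
  b↔{g,h,v,y,z}
  g↔{b}
  h↔{b}
  v↔{b}
  y↔{b}
  z↔{b}

N(y) = ["b"]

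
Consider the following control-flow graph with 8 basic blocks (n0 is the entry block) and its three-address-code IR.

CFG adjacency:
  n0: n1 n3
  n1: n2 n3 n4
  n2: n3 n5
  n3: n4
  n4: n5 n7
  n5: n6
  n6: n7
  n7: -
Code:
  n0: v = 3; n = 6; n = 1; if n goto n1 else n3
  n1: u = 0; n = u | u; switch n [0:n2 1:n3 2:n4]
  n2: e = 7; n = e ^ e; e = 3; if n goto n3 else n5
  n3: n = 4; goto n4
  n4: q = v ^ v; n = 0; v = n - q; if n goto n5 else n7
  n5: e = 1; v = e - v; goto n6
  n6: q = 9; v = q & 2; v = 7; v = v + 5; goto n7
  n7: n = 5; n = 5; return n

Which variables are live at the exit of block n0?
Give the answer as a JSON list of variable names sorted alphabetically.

Per-block:
  n0: def={n,v} ue=∅
  n1: def={n,u} ue=∅
  n2: def={e,n} ue=∅
  n3: def={n} ue=∅
  n4: def={n,q,v} ue={v}
  n5: def={e,v} ue={v}
  n6: def={q,v} ue=∅
  n7: def={n} ue=∅

Live sets:
  n0: in=∅ out={v}
  n1: in={v} out={v}
  n2: in={v} out={v}
  n3: in={v} out={v}
  n4: in={v} out={v}
  n5: in={v} out=∅
  n6: in=∅ out=∅
  n7: in=∅ out=∅

live-out(n0) = ["v"]

Answer: ["v"]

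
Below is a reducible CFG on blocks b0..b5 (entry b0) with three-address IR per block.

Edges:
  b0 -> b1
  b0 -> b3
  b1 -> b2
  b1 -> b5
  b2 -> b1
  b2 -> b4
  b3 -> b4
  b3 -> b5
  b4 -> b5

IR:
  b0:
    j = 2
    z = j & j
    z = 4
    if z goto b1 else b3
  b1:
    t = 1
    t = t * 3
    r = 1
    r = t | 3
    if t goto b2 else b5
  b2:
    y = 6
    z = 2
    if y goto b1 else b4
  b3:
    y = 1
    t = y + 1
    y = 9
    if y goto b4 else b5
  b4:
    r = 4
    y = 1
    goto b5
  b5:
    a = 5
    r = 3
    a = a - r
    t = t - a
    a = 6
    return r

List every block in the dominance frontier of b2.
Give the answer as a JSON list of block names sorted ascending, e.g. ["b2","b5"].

Answer: ["b1", "b4"]

Working:
idom tree: b1←b0 b2←b1 b3←b0 b4←b0 b5←b0
Join-block Dom:
  b1: preds {b0,b2}: {b0} ∩ {b0,b1,b2} = {b0}; idom=b0
  b4: preds {b2,b3}: {b0,b1,b2} ∩ {b0,b3} = {b0}; idom=b0
  b5: preds {b1,b3,b4}: {b0,b1} ∩ {b0,b3} ∩ {b0,b4} = {b0}; idom=b0

Frontier:
  join b1 pred b0: · stop@b0
  join b1 pred b2: b2→b1 stop@b0
  join b4 pred b2: b2→b1 stop@b0
  join b4 pred b3: b3 stop@b0
  join b5 pred b1: b1 stop@b0
  join b5 pred b3: b3 stop@b0
  join b5 pred b4: b4 stop@b0
  b0: DF=∅
  b1: DF={b1,b4,b5}
  b2: DF={b1,b4}
  b3: DF={b4,b5}
  b4: DF={b5}
  b5: DF=∅

DF(b2) = ["b1", "b4"]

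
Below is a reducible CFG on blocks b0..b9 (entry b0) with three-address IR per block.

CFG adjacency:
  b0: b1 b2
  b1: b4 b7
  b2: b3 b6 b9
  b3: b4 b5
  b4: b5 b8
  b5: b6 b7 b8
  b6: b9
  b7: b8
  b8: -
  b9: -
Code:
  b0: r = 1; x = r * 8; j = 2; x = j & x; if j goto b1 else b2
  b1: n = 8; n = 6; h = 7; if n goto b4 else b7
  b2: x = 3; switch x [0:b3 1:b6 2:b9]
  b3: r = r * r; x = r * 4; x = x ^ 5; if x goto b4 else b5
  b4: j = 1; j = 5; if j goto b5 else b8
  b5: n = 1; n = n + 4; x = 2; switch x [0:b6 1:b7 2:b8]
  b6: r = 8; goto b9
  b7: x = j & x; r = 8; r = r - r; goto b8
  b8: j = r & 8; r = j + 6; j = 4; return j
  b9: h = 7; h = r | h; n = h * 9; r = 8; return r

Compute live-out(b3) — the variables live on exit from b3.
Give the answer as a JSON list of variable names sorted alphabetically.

Answer: ["j", "r"]

Analysis:
Block summaries:
  b0: def={j,r,x} ue=∅
  b1: def={h,n} ue=∅
  b2: def={x} ue=∅
  b3: def={r,x} ue={r}
  b4: def={j} ue=∅
  b5: def={n,x} ue=∅
  b6: def={r} ue=∅
  b7: def={r,x} ue={j,x}
  b8: def={j,r} ue={r}
  b9: def={h,n,r} ue={r}

Backward fixpoint:
  b0 li=∅ lo={j,r,x}
  b1 li={j,r,x} lo={j,r,x}
  b2 li={j,r} lo={j,r}
  b3 li={j,r} lo={j,r}
  b4 li={r} lo={j,r}
  b5 li={j,r} lo={j,r,x}
  b6 li=∅ lo={r}
  b7 li={j,x} lo={r}
  b8 li={r} lo=∅
  b9 li={r} lo=∅

live-out(b3) = ["j", "r"]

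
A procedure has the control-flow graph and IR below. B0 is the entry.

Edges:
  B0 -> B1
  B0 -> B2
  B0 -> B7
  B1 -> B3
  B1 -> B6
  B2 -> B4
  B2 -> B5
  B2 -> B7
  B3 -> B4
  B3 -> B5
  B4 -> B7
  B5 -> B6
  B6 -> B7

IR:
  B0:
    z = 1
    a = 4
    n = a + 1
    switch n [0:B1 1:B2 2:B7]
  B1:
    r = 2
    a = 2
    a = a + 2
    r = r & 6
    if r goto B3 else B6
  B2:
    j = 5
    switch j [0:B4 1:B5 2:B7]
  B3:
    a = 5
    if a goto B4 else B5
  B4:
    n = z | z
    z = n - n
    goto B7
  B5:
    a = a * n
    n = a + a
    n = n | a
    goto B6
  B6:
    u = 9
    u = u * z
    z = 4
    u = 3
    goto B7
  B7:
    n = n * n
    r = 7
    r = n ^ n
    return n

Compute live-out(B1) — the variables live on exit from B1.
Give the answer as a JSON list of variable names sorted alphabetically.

def/use:
  B0 def {a,n,z} use ∅
  B1 def {a,r} use ∅
  B2 def {j} use ∅
  B3 def {a} use ∅
  B4 def {n,z} use {z}
  B5 def {a,n} use {a,n}
  B6 def {u,z} use {z}
  B7 def {n,r} use {n}

Live sets:
  B0 li=∅ lo={a,n,z}
  B1 li={n,z} lo={n,z}
  B2 li={a,n,z} lo={a,n,z}
  B3 li={n,z} lo={a,n,z}
  B4 li={z} lo={n}
  B5 li={a,n,z} lo={n,z}
  B6 li={n,z} lo={n}
  B7 li={n} lo=∅

live-out(B1) = ["n", "z"]

Answer: ["n", "z"]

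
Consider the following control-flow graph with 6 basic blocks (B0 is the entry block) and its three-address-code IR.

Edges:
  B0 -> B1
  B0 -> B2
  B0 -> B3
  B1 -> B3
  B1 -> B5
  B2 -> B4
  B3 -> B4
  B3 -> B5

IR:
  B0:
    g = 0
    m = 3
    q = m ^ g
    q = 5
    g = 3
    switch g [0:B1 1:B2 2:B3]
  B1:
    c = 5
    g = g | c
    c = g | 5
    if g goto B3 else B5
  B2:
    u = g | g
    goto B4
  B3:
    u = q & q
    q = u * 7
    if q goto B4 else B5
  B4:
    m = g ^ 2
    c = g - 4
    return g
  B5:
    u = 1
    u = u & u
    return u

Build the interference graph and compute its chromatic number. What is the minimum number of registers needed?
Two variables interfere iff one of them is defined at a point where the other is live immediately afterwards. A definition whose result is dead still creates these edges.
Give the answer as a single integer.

Per-block:
  B0: {g,m,q} / ∅
  B1: {c,g} / {g}
  B2: {u} / {g}
  B3: {q,u} / {q}
  B4: {c,m} / {g}
  B5: {u} / ∅

Backward fixpoint:
  B0 li=∅ lo={g,q}
  B1 li={g,q} lo={g,q}
  B2 li={g} lo={g}
  B3 li={g,q} lo={g}
  B4 li={g} lo=∅
  B5 li=∅ lo=∅

Interfere edges:
  c — {g,q}
  g — {c,m,q,u}
  m — {g}
  q — {c,g}
  u — {g}

Colouring:
  lower bound: {c,g,q} mutually conflict ⇒ χ ≥ 3
  assign c→r1 g→r0 m→r1 q→r2 u→r1 — no edge inside a register ⇒ χ ≤ 3
  χ = 3

Answer: 3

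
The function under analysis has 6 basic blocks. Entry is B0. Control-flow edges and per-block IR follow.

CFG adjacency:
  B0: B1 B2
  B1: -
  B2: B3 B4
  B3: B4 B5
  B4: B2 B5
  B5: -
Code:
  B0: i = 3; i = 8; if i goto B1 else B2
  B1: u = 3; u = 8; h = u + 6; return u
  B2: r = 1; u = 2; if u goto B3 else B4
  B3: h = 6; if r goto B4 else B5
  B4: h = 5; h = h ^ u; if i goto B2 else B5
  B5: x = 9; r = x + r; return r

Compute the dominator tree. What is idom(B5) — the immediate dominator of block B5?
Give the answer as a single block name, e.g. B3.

Answer: B2

Analysis:
idom tree: B1←B0 B2←B0 B3←B2 B4←B2 B5←B2
Dom∩ at merges:
  B2: preds {B0,B4}: {B0} ∩ {B0,B2,B4} = {B0}; idom=B0
  B4: preds {B2,B3}: {B0,B2} ∩ {B0,B2,B3} = {B0,B2}; idom=B2
  B5: preds {B3,B4}: {B0,B2,B3} ∩ {B0,B2,B4} = {B0,B2}; idom=B2

idom(B5) = B2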